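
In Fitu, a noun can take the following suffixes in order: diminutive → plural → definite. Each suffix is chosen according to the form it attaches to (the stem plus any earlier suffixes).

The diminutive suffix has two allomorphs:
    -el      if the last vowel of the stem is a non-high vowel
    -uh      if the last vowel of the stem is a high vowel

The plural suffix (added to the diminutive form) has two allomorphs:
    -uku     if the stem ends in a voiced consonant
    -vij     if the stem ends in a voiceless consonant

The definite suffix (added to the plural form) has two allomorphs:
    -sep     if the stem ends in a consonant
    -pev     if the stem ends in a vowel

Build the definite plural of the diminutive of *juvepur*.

juvepuruhvijsep

Since the last vowel of *juvepur* is /u/ (a high vowel), it takes -uh, giving *juvepuruh*.
The diminutive form *juvepuruh*: final consonant = /h/, voiceless → -vij → *juvepuruhvij*.
The plural form *juvepuruhvij*: final sound = /j/, a consonant → -sep → *juvepuruhvijsep*.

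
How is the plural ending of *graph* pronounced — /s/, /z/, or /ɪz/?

The stem *graph* ends in a voiceless non-sibilant consonant.
The plural suffix surfaces as /ɪz/ after sibilants, /s/ after other voiceless consonants, and /z/ after other voiced sounds.
So the plural -s on *graph* is pronounced /s/.

/s/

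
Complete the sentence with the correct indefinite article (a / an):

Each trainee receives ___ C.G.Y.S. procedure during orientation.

The indefinite article is chosen by the initial *sound* of the following word, not its spelling.
The initialism *C.G.Y.S.* is read letter by letter; the first letter, C, is pronounced /siː/, which begins with a consonant sound.
So the article is *a*: Each trainee receives a C.G.Y.S. procedure during orientation.

a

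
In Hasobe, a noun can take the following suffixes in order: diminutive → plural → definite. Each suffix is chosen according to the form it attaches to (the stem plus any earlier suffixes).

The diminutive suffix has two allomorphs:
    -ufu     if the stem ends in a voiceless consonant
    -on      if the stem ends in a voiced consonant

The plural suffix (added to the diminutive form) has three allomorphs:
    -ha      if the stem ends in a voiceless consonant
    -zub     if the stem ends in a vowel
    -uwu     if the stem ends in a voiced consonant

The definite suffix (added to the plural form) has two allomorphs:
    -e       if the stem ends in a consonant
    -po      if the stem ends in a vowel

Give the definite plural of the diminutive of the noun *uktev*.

The final consonant of *uktev* is /v/, which is voiced, so the diminutive suffix is -on, giving *uktevon*.
The diminutive form *uktevon* — final sound /n/ (a voiced consonant) → -uwu → *uktevonuwu*.
The plural form *uktevonuwu* — final sound /u/ (a vowel) → -po → *uktevonuwupo*.

uktevonuwupo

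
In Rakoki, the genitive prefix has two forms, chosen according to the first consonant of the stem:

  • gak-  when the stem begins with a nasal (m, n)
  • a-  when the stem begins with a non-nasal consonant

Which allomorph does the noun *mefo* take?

The first consonant of *mefo* is /m/, which is a nasal, so the prefix is gak-.

gak-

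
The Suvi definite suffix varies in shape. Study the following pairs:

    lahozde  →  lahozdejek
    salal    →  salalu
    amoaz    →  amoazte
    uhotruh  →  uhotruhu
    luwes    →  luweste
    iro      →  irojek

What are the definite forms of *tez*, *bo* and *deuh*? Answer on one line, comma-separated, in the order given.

tezte, bojek, deuhu

The alternation tracks the final sound of the stem — -te when the stem ends in a sibilant (*amoaz*, *luwes*); -u when the stem ends in a non-sibilant consonant (*salal*, *uhotruh*); -jek when the stem ends in a vowel (*lahozde*, *iro*).
*tez*: final sound = /z/, a sibilant → -te → *tezte*.
The final sound of *bo* is /o/, which is a vowel, so the suffix is -jek, giving *bojek*.
*deuh*: final sound = /h/, a non-sibilant consonant → -u → *deuhu*.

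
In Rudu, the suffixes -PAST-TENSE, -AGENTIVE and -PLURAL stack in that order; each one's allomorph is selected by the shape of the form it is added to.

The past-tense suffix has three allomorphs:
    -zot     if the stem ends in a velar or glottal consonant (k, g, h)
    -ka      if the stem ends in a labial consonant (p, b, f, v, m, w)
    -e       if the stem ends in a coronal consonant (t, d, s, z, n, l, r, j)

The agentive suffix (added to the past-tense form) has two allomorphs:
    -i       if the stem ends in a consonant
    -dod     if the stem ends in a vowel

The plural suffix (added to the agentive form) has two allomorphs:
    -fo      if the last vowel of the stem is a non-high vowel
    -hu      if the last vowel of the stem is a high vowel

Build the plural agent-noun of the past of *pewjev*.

The final consonant of *pewjev* is /v/, which is labial, so the past-tense suffix is -ka, giving *pewjevka*.
The final sound of the past-tense form *pewjevka* is /a/, which is a vowel, so the agentive suffix is -dod, giving *pewjevkadod*.
The agentive form *pewjevkadod*: last vowel = /o/, a non-high vowel → -fo → *pewjevkadodfo*.

pewjevkadodfo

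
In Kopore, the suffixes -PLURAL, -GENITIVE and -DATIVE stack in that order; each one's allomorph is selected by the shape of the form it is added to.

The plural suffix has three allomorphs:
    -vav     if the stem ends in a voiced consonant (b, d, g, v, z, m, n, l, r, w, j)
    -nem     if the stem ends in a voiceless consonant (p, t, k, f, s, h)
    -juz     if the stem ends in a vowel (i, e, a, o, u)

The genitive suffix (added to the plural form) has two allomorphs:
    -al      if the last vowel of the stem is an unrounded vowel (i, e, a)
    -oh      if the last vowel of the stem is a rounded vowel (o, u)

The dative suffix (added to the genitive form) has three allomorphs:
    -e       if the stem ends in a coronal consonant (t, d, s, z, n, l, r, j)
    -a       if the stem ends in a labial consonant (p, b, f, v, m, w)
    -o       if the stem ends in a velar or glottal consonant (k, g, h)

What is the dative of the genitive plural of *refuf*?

*refuf* — final sound /f/ (a voiceless consonant) → -nem → *refufnem*.
The plural form *refufnem* — last vowel /e/ (an unrounded vowel) → -al → *refufnemal*.
The genitive form *refufnemal* — final consonant /l/ (coronal) → -e → *refufnemale*.

refufnemale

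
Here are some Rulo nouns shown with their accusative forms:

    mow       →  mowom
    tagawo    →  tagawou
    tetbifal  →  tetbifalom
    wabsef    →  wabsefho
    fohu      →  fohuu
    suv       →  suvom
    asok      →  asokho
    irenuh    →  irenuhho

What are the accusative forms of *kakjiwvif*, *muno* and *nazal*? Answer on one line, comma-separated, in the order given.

kakjiwvifho, munou, nazalom

Looking at the final sound of each stem: -ho when the stem ends in a voiceless consonant (*wabsef*, *asok*, *irenuh*); -om when the stem ends in a voiced consonant (*mow*, *tetbifal*, *suv*); -u when the stem ends in a vowel (*tagawo*, *fohu*).
*kakjiwvif* — final sound /f/ (a voiceless consonant) → -ho → *kakjiwvifho*.
*muno*: final sound = /o/, a vowel → -u → *munou*.
The final sound of *nazal* is /l/, which is a voiced consonant, so the suffix is -om, giving *nazalom*.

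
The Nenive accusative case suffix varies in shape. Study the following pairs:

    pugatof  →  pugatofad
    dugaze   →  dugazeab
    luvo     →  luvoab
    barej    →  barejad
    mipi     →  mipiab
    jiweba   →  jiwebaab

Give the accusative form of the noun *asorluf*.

Looking at the final sound of each stem: -ad when the stem ends in a consonant (*pugatof*, *barej*); -ab when the stem ends in a vowel (*dugaze*, *luvo*, *mipi*, *jiweba*).
The final sound of *asorluf* is /f/, which is a consonant, so the suffix is -ad, giving *asorlufad*.

asorlufad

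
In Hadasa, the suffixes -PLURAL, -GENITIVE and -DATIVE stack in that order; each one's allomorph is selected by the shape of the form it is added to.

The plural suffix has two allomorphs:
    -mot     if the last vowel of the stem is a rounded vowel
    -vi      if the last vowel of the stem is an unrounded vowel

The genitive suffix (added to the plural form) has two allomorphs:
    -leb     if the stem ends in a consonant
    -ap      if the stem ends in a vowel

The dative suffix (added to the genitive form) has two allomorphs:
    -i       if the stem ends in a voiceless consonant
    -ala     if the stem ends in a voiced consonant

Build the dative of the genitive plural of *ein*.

einviapi

*ein*: last vowel = /i/, an unrounded vowel → -vi → *einvi*.
The plural form *einvi* — final sound /i/ (a vowel) → -ap → *einviap*.
Since the final consonant of the genitive form *einviap* is /p/ (voiceless), it takes -i, giving *einviapi*.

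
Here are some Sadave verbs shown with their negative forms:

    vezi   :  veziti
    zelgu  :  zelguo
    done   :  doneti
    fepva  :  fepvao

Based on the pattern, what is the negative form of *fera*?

The alternation tracks the last vowel of the stem — -ti when the last vowel of the stem is a front vowel (*vezi*, *done*); -o when the last vowel of the stem is a back vowel (*zelgu*, *fepva*).
Since the last vowel of *fera* is /a/ (a back vowel), it takes -o, giving *ferao*.

ferao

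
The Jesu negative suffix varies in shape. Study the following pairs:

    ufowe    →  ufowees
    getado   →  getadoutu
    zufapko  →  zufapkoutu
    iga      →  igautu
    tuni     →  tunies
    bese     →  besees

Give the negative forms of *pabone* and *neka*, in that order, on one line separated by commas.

pabonees, nekautu

The suffix is conditioned by the last vowel: -es when the last vowel of the stem is a front vowel (*ufowe*, *tuni*, *bese*); -utu when the last vowel of the stem is a back vowel (*getado*, *zufapko*, *iga*).
The last vowel of *pabone* is /e/, which is a front vowel, so the suffix is -es, giving *pabonees*.
Since the last vowel of *neka* is /a/ (a back vowel), it takes -utu, giving *nekautu*.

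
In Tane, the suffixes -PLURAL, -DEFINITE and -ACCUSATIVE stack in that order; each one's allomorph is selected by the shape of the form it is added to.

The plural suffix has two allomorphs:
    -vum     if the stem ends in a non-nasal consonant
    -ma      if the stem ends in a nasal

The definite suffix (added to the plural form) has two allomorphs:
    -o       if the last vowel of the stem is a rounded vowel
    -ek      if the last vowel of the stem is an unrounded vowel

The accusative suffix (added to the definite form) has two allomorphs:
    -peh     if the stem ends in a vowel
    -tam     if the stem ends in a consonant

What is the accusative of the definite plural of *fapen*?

fapenmaektam

*fapen*: final consonant = /n/, a nasal → -ma → *fapenma*.
Since the last vowel of the plural form *fapenma* is /a/ (an unrounded vowel), it takes -ek, giving *fapenmaek*.
The definite form *fapenmaek*: final sound = /k/, a consonant → -tam → *fapenmaektam*.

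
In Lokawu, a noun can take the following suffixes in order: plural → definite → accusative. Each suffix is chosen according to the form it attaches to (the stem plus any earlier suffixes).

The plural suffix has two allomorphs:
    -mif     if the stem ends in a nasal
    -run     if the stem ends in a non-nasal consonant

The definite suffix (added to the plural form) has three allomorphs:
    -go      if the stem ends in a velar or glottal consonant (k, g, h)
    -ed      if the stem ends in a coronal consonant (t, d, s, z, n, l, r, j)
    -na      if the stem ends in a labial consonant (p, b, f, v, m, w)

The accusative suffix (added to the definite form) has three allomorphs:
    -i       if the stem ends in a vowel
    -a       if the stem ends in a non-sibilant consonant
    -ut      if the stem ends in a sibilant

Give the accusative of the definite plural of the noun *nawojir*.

nawojirruneda

*nawojir* — final consonant /r/ (non-nasal) → -run → *nawojirrun*.
The plural form *nawojirrun*: final consonant = /n/, coronal → -ed → *nawojirruned*.
The final sound of the definite form *nawojirruned* is /d/, which is a non-sibilant consonant, so the accusative suffix is -a, giving *nawojirruneda*.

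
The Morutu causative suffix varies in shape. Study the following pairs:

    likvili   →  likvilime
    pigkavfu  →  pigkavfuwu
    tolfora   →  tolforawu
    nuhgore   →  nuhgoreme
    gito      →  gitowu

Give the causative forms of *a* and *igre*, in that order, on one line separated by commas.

awu, igreme

The suffix is conditioned by the last vowel: -me when the last vowel of the stem is a front vowel (*likvili*, *nuhgore*); -wu when the last vowel of the stem is a back vowel (*pigkavfu*, *tolfora*, *gito*).
The last vowel of *a* is /a/, which is a back vowel, so the suffix is -wu, giving *awu*.
Since the last vowel of *igre* is /e/ (a front vowel), it takes -me, giving *igreme*.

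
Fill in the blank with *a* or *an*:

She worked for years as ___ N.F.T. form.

The indefinite article is chosen by the initial *sound* of the following word, not its spelling.
The initialism *N.F.T.* is read letter by letter; the first letter, N, is pronounced /ɛn/, which begins with a vowel sound.
So the article is *an*: She worked for years as an N.F.T. form.

an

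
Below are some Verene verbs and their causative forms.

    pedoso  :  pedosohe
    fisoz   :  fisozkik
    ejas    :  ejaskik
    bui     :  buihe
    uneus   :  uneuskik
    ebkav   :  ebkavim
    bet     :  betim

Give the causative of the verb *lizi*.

Looking at the final sound of each stem: -kik when the stem ends in a sibilant (*fisoz*, *ejas*, *uneus*); -im when the stem ends in a non-sibilant consonant (*ebkav*, *bet*); -he when the stem ends in a vowel (*pedoso*, *bui*).
*lizi*: final sound = /i/, a vowel → -he → *lizihe*.

lizihe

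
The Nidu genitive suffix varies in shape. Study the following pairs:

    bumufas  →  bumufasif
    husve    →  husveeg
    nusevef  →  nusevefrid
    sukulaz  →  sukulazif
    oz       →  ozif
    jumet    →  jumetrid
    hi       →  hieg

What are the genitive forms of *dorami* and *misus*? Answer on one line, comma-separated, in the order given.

Looking at the final sound of each stem: -if when the stem ends in a sibilant (*bumufas*, *sukulaz*, *oz*); -rid when the stem ends in a non-sibilant consonant (*nusevef*, *jumet*); -eg when the stem ends in a vowel (*husve*, *hi*).
The final sound of *dorami* is /i/, which is a vowel, so the suffix is -eg, giving *doramieg*.
The final sound of *misus* is /s/, which is a sibilant, so the suffix is -if, giving *misusif*.

doramieg, misusif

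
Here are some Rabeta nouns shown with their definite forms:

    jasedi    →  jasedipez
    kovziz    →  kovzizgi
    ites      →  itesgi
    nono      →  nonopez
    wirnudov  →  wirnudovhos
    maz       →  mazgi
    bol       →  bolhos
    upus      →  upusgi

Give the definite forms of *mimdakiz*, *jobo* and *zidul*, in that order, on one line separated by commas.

The pattern is sibilance of the final sound: -gi when the stem ends in a sibilant (*kovziz*, *ites*, *maz*, *upus*); -hos when the stem ends in a non-sibilant consonant (*wirnudov*, *bol*); -pez when the stem ends in a vowel (*jasedi*, *nono*).
*mimdakiz* — final sound /z/ (a sibilant) → -gi → *mimdakizgi*.
*jobo* — final sound /o/ (a vowel) → -pez → *jobopez*.
Since the final sound of *zidul* is /l/ (a non-sibilant consonant), it takes -hos, giving *zidulhos*.

mimdakizgi, jobopez, zidulhos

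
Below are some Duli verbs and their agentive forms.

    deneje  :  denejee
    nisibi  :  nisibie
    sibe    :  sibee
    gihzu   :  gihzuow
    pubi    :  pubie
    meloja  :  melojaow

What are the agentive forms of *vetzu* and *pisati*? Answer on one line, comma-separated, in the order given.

vetzuow, pisatie

The pattern is front/back vowel harmony: -e when the last vowel of the stem is a front vowel (*deneje*, *nisibi*, *sibe*, *pubi*); -ow when the last vowel of the stem is a back vowel (*gihzu*, *meloja*).
*vetzu*: last vowel = /u/, a back vowel → -ow → *vetzuow*.
*pisati*: last vowel = /i/, a front vowel → -e → *pisatie*.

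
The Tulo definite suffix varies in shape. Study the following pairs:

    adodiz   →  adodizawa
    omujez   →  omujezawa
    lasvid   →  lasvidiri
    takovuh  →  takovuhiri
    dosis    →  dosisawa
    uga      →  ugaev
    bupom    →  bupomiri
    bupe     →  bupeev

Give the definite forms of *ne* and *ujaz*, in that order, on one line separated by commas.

neev, ujazawa

The pattern is sibilance of the final sound: -awa when the stem ends in a sibilant (*adodiz*, *omujez*, *dosis*); -iri when the stem ends in a non-sibilant consonant (*lasvid*, *takovuh*, *bupom*); -ev when the stem ends in a vowel (*uga*, *bupe*).
*ne*: final sound = /e/, a vowel → -ev → *neev*.
The final sound of *ujaz* is /z/, which is a sibilant, so the suffix is -awa, giving *ujazawa*.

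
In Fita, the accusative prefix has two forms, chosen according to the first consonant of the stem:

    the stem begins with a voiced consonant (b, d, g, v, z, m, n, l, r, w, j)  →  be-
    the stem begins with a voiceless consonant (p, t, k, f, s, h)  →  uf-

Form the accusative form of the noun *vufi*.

*vufi* — first consonant /v/ (voiced) → be- → *bevufi*.

bevufi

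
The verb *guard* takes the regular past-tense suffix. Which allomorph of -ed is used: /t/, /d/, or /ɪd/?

/ɪd/

The stem *guard* ends in /t/ or /d/.
The -ed suffix is realized as /ɪd/ after /t, d/; as /t/ after other voiceless consonants; and as /d/ after other voiced sounds.
So -ed on *guard* is pronounced /ɪd/.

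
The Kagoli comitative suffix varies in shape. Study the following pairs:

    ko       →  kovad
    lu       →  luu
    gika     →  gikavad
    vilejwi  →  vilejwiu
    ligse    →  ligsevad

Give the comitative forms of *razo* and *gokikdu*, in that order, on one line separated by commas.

razovad, gokikduu

The suffix is conditioned by the last vowel: -u when the last vowel of the stem is a high vowel (*lu*, *vilejwi*); -vad when the last vowel of the stem is a non-high vowel (*ko*, *gika*, *ligse*).
*razo*: last vowel = /o/, a non-high vowel → -vad → *razovad*.
The last vowel of *gokikdu* is /u/, which is a high vowel, so the suffix is -u, giving *gokikduu*.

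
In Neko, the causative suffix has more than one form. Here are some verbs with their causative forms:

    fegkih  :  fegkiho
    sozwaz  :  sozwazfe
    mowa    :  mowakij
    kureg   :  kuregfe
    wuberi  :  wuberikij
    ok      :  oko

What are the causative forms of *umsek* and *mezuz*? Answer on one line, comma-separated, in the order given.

Looking at the final sound of each stem: -o when the stem ends in a voiceless consonant (*fegkih*, *ok*); -fe when the stem ends in a voiced consonant (*sozwaz*, *kureg*); -kij when the stem ends in a vowel (*mowa*, *wuberi*).
The final sound of *umsek* is /k/, which is a voiceless consonant, so the suffix is -o, giving *umseko*.
The final sound of *mezuz* is /z/, which is a voiced consonant, so the suffix is -fe, giving *mezuzfe*.

umseko, mezuzfe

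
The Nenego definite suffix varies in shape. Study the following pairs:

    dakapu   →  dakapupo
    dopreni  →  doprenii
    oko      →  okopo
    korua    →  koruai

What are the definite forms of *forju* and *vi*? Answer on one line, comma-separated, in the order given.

forjupo, vii

Looking at the last vowel of each stem: -po when the last vowel of the stem is a rounded vowel (*dakapu*, *oko*); -i when the last vowel of the stem is an unrounded vowel (*dopreni*, *korua*).
*forju* — last vowel /u/ (a rounded vowel) → -po → *forjupo*.
*vi* — last vowel /i/ (an unrounded vowel) → -i → *vii*.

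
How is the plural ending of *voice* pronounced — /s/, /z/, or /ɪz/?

/ɪz/

The stem *voice* ends in a sibilant (/s, z, ʃ, ʒ, tʃ, dʒ/).
The plural suffix surfaces as /ɪz/ after sibilants, /s/ after other voiceless consonants, and /z/ after other voiced sounds.
So the plural -s on *voice* is pronounced /ɪz/.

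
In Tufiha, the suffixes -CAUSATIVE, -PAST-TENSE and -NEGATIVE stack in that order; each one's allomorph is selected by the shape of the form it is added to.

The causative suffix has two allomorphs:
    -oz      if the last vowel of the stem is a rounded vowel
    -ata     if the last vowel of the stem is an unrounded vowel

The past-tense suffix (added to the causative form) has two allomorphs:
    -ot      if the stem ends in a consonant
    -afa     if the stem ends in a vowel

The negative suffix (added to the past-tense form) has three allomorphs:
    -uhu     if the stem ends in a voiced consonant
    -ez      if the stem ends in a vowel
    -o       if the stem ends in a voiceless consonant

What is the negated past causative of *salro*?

Since the last vowel of *salro* is /o/ (a rounded vowel), it takes -oz, giving *salrooz*.
The causative form *salrooz* — final sound /z/ (a consonant) → -ot → *salroozot*.
The past-tense form *salroozot*: final sound = /t/, a voiceless consonant → -o → *salroozoto*.

salroozoto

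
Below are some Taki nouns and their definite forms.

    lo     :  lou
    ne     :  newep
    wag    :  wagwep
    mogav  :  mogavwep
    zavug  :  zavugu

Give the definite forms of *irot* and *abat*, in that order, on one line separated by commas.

irotu, abatwep

The suffix is conditioned by the last vowel: -u when the last vowel of the stem is a rounded vowel (*lo*, *zavug*); -wep when the last vowel of the stem is an unrounded vowel (*ne*, *wag*, *mogav*).
*irot* — last vowel /o/ (a rounded vowel) → -u → *irotu*.
Since the last vowel of *abat* is /a/ (an unrounded vowel), it takes -wep, giving *abatwep*.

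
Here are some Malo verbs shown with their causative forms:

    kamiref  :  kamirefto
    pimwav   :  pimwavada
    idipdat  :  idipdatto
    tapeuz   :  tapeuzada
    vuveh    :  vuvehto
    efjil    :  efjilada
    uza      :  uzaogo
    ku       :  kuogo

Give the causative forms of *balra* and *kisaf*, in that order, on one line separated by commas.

The pattern is voicing of the final sound: -to when the stem ends in a voiceless consonant (*kamiref*, *idipdat*, *vuveh*); -ada when the stem ends in a voiced consonant (*pimwav*, *tapeuz*, *efjil*); -ogo when the stem ends in a vowel (*uza*, *ku*).
*balra*: final sound = /a/, a vowel → -ogo → *balraogo*.
Since the final sound of *kisaf* is /f/ (a voiceless consonant), it takes -to, giving *kisafto*.

balraogo, kisafto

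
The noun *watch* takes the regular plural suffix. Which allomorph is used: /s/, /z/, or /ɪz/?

/ɪz/

The stem *watch* ends in a sibilant (/s, z, ʃ, ʒ, tʃ, dʒ/).
The plural suffix surfaces as /ɪz/ after sibilants, /s/ after other voiceless consonants, and /z/ after other voiced sounds.
So the plural -s on *watch* is pronounced /ɪz/.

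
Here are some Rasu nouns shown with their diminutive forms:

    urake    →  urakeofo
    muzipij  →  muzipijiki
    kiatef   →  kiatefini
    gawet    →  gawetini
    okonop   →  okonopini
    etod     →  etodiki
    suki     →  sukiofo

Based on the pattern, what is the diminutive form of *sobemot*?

The alternation tracks the final sound of the stem — -ini when the stem ends in a voiceless consonant (*kiatef*, *gawet*, *okonop*); -iki when the stem ends in a voiced consonant (*muzipij*, *etod*); -ofo when the stem ends in a vowel (*urake*, *suki*).
*sobemot* — final sound /t/ (a voiceless consonant) → -ini → *sobemotini*.

sobemotini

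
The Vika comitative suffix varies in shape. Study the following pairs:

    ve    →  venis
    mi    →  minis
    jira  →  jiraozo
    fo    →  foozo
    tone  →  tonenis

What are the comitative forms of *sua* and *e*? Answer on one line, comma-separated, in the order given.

The suffix is conditioned by the last vowel: -nis when the last vowel of the stem is a front vowel (*ve*, *mi*, *tone*); -ozo when the last vowel of the stem is a back vowel (*jira*, *fo*).
*sua*: last vowel = /a/, a back vowel → -ozo → *suaozo*.
The last vowel of *e* is /e/, which is a front vowel, so the suffix is -nis, giving *enis*.

suaozo, enis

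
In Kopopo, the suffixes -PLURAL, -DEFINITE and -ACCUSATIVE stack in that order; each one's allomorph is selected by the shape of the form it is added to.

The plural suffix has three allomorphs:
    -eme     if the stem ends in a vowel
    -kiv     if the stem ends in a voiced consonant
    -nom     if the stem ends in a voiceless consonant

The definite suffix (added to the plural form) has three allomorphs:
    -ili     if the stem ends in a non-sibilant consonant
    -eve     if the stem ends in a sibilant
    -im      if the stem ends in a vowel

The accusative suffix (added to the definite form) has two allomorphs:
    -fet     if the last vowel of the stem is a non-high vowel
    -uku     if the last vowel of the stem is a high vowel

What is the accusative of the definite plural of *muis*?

*muis* — final sound /s/ (a voiceless consonant) → -nom → *muisnom*.
The plural form *muisnom*: final sound = /m/, a non-sibilant consonant → -ili → *muisnomili*.
Since the last vowel of the definite form *muisnomili* is /i/ (a high vowel), it takes -uku, giving *muisnomiliuku*.

muisnomiliuku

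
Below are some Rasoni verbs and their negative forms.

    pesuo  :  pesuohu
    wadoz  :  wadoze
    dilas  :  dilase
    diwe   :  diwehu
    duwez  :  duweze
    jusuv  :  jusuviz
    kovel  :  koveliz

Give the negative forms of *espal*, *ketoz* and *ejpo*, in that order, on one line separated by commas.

The pattern is sibilance of the final sound: -e when the stem ends in a sibilant (*wadoz*, *dilas*, *duwez*); -iz when the stem ends in a non-sibilant consonant (*jusuv*, *kovel*); -hu when the stem ends in a vowel (*pesuo*, *diwe*).
*espal*: final sound = /l/, a non-sibilant consonant → -iz → *espaliz*.
*ketoz*: final sound = /z/, a sibilant → -e → *ketoze*.
The final sound of *ejpo* is /o/, which is a vowel, so the suffix is -hu, giving *ejpohu*.

espaliz, ketoze, ejpohu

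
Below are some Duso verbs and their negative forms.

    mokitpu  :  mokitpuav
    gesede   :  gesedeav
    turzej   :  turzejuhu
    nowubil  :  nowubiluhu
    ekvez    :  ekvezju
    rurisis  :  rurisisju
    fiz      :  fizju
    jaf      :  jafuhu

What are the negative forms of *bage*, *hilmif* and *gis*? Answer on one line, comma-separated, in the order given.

The alternation tracks the final sound of the stem — -ju when the stem ends in a sibilant (*ekvez*, *rurisis*, *fiz*); -uhu when the stem ends in a non-sibilant consonant (*turzej*, *nowubil*, *jaf*); -av when the stem ends in a vowel (*mokitpu*, *gesede*).
*bage*: final sound = /e/, a vowel → -av → *bageav*.
Since the final sound of *hilmif* is /f/ (a non-sibilant consonant), it takes -uhu, giving *hilmifuhu*.
*gis* — final sound /s/ (a sibilant) → -ju → *gisju*.

bageav, hilmifuhu, gisju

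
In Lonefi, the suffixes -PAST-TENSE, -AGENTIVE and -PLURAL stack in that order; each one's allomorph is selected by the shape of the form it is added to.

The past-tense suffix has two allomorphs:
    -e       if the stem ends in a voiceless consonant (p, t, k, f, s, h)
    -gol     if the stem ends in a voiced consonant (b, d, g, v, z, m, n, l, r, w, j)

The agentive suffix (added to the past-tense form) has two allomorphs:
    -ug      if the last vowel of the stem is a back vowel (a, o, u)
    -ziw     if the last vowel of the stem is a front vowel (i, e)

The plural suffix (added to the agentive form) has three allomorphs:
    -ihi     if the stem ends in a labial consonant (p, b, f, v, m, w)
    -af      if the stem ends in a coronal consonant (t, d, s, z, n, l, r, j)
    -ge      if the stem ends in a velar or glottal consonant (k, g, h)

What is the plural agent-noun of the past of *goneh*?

The final consonant of *goneh* is /h/, which is voiceless, so the past-tense suffix is -e, giving *gonehe*.
The past-tense form *gonehe* — last vowel /e/ (a front vowel) → -ziw → *goneheziw*.
The agentive form *goneheziw* — final consonant /w/ (labial) → -ihi → *goneheziwihi*.

goneheziwihi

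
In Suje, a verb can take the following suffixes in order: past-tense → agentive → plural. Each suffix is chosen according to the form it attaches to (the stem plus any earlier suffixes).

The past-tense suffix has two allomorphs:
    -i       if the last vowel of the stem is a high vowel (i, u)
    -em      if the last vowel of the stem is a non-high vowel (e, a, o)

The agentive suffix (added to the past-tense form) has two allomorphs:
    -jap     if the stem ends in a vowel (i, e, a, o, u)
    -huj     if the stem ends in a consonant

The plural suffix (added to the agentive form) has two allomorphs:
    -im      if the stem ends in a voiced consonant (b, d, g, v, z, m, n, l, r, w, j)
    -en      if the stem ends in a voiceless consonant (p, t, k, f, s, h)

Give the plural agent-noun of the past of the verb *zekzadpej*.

zekzadpejemhujim

The last vowel of *zekzadpej* is /e/, which is a non-high vowel, so the past-tense suffix is -em, giving *zekzadpejem*.
Since the final sound of the past-tense form *zekzadpejem* is /m/ (a consonant), it takes -huj, giving *zekzadpejemhuj*.
The agentive form *zekzadpejemhuj*: final consonant = /j/, voiced → -im → *zekzadpejemhujim*.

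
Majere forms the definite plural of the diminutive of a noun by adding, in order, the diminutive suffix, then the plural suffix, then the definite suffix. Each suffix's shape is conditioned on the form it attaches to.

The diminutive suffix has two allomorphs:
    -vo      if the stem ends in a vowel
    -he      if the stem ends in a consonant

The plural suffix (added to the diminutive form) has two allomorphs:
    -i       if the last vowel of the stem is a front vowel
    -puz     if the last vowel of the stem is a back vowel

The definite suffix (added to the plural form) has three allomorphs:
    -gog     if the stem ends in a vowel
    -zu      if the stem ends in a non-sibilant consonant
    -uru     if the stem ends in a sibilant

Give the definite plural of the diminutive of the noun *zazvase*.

zazvasevopuzuru

Since the final sound of *zazvase* is /e/ (a vowel), it takes -vo, giving *zazvasevo*.
The last vowel of the diminutive form *zazvasevo* is /o/, which is a back vowel, so the plural suffix is -puz, giving *zazvasevopuz*.
Since the final sound of the plural form *zazvasevopuz* is /z/ (a sibilant), it takes -uru, giving *zazvasevopuzuru*.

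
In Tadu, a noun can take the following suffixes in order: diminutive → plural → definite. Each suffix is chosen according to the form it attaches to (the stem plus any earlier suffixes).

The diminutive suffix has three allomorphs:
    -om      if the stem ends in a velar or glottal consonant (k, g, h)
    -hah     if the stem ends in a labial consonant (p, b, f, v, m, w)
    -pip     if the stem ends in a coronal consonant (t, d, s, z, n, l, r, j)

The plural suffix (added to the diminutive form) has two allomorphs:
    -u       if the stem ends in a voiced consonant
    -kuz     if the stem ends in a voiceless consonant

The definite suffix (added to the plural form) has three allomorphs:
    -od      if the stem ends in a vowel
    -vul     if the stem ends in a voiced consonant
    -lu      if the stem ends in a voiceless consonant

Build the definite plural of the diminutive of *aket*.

*aket*: final consonant = /t/, coronal → -pip → *aketpip*.
The diminutive form *aketpip*: final consonant = /p/, voiceless → -kuz → *aketpipkuz*.
The plural form *aketpipkuz*: final sound = /z/, a voiced consonant → -vul → *aketpipkuzvul*.

aketpipkuzvul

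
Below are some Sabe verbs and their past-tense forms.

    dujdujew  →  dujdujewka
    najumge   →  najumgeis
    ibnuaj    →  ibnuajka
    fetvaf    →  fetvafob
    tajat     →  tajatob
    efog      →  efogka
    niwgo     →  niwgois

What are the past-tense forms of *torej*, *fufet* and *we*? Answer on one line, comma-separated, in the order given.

torejka, fufetob, weis

The suffix is conditioned by the final sound: -ob when the stem ends in a voiceless consonant (*fetvaf*, *tajat*); -ka when the stem ends in a voiced consonant (*dujdujew*, *ibnuaj*, *efog*); -is when the stem ends in a vowel (*najumge*, *niwgo*).
*torej* — final sound /j/ (a voiced consonant) → -ka → *torejka*.
*fufet*: final sound = /t/, a voiceless consonant → -ob → *fufetob*.
*we*: final sound = /e/, a vowel → -is → *weis*.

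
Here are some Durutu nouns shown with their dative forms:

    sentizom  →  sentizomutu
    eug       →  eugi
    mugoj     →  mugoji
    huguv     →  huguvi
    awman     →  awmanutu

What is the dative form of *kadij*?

kadiji

Looking at the final consonant of each stem: -utu when the stem ends in a nasal (*sentizom*, *awman*); -i when the stem ends in a non-nasal consonant (*eug*, *mugoj*, *huguv*).
The final consonant of *kadij* is /j/, which is non-nasal, so the suffix is -i, giving *kadiji*.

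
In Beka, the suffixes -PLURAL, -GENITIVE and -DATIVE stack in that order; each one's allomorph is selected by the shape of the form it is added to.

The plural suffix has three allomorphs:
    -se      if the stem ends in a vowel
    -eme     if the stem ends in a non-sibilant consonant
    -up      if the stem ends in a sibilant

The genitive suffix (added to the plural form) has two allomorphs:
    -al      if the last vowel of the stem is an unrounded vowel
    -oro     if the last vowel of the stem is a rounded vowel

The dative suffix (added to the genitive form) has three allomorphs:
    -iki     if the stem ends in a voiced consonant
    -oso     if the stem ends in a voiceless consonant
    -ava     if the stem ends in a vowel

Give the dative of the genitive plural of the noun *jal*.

jalemealiki

Since the final sound of *jal* is /l/ (a non-sibilant consonant), it takes -eme, giving *jaleme*.
The plural form *jaleme*: last vowel = /e/, an unrounded vowel → -al → *jalemeal*.
The genitive form *jalemeal*: final sound = /l/, a voiced consonant → -iki → *jalemealiki*.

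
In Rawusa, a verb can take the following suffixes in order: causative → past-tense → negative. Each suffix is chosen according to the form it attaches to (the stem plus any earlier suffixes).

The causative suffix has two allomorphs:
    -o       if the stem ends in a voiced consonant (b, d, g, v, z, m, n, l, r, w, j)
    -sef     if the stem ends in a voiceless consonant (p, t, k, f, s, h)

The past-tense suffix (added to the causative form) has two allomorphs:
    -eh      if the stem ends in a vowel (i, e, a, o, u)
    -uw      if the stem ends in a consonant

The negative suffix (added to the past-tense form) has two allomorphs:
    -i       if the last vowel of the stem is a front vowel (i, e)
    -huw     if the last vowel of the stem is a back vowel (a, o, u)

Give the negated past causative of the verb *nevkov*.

The final consonant of *nevkov* is /v/, which is voiced, so the causative suffix is -o, giving *nevkovo*.
The final sound of the causative form *nevkovo* is /o/, which is a vowel, so the past-tense suffix is -eh, giving *nevkovoeh*.
The past-tense form *nevkovoeh*: last vowel = /e/, a front vowel → -i → *nevkovoehi*.

nevkovoehi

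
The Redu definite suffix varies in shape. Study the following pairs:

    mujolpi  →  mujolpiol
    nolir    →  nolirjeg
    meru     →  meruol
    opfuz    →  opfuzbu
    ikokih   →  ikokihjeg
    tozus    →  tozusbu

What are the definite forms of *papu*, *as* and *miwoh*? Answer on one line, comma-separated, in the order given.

papuol, asbu, miwohjeg

Looking at the final sound of each stem: -bu when the stem ends in a sibilant (*opfuz*, *tozus*); -jeg when the stem ends in a non-sibilant consonant (*nolir*, *ikokih*); -ol when the stem ends in a vowel (*mujolpi*, *meru*).
Since the final sound of *papu* is /u/ (a vowel), it takes -ol, giving *papuol*.
*as* — final sound /s/ (a sibilant) → -bu → *asbu*.
*miwoh* — final sound /h/ (a non-sibilant consonant) → -jeg → *miwohjeg*.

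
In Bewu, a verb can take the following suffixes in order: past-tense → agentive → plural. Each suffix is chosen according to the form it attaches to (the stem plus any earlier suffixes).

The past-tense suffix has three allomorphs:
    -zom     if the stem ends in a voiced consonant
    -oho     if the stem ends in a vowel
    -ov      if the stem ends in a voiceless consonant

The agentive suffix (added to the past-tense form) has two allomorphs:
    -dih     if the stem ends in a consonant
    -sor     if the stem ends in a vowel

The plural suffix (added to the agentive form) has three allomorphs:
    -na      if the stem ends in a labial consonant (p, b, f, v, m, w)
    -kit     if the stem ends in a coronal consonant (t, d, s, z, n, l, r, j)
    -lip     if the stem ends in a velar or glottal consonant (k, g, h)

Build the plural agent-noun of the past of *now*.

The final sound of *now* is /w/, which is a voiced consonant, so the past-tense suffix is -zom, giving *nowzom*.
The final sound of the past-tense form *nowzom* is /m/, which is a consonant, so the agentive suffix is -dih, giving *nowzomdih*.
The agentive form *nowzomdih* — final consonant /h/ (velar/glottal) → -lip → *nowzomdihlip*.

nowzomdihlip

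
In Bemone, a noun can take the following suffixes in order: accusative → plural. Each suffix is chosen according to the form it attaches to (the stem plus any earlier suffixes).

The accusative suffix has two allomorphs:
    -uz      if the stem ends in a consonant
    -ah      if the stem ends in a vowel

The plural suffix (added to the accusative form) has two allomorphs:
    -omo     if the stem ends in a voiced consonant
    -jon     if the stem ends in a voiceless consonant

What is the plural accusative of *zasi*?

zasiahjon

The final sound of *zasi* is /i/, which is a vowel, so the accusative suffix is -ah, giving *zasiah*.
The final consonant of the accusative form *zasiah* is /h/, which is voiceless, so the plural suffix is -jon, giving *zasiahjon*.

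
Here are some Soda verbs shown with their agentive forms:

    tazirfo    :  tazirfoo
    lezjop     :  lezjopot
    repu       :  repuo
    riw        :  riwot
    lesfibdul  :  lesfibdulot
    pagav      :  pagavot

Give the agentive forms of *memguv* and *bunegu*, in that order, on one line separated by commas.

The suffix is conditioned by the final sound: -ot when the stem ends in a consonant (*lezjop*, *riw*, *lesfibdul*, *pagav*); -o when the stem ends in a vowel (*tazirfo*, *repu*).
Since the final sound of *memguv* is /v/ (a consonant), it takes -ot, giving *memguvot*.
Since the final sound of *bunegu* is /u/ (a vowel), it takes -o, giving *buneguo*.

memguvot, buneguo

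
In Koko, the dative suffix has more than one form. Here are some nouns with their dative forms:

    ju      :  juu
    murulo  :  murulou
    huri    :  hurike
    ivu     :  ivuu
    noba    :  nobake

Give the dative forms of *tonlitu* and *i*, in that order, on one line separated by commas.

tonlituu, ike

The pattern is rounding harmony: -u when the last vowel of the stem is a rounded vowel (*ju*, *murulo*, *ivu*); -ke when the last vowel of the stem is an unrounded vowel (*huri*, *noba*).
The last vowel of *tonlitu* is /u/, which is a rounded vowel, so the suffix is -u, giving *tonlituu*.
The last vowel of *i* is /i/, which is an unrounded vowel, so the suffix is -ke, giving *ike*.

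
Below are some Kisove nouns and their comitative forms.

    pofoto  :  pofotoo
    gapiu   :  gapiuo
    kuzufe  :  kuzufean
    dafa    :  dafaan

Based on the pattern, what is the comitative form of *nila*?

Looking at the last vowel of each stem: -o when the last vowel of the stem is a rounded vowel (*pofoto*, *gapiu*); -an when the last vowel of the stem is an unrounded vowel (*kuzufe*, *dafa*).
*nila* — last vowel /a/ (an unrounded vowel) → -an → *nilaan*.

nilaan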